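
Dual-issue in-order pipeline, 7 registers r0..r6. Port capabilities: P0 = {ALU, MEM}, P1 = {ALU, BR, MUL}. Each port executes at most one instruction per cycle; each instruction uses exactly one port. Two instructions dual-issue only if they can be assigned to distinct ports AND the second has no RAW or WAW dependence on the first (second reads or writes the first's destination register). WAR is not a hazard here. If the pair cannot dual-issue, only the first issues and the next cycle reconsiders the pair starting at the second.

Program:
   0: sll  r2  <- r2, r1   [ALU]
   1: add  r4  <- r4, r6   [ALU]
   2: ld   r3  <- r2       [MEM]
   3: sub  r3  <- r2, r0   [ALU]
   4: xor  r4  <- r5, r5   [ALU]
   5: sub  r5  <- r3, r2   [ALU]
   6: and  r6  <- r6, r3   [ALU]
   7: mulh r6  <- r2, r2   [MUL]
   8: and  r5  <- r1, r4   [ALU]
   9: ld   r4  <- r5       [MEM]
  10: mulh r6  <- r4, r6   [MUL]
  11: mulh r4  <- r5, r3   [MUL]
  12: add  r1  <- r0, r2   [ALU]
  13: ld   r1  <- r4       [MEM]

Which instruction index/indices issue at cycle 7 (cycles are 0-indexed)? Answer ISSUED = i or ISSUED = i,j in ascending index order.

ISSUED = 11,12

c0: i0&i1 sll;add  dual
c1: i2 ld  WAW r3
c2: i3&i4 sub;xor  dual
c3: i5&i6 sub;and  dual
c4: i7&i8 mulh;and  dual
c5: i9 ld  RAW r4
c6: i10 mulh  no-port MUL/MUL
c7: i11&i12 mulh;add  dual
c8: i13 ld  tail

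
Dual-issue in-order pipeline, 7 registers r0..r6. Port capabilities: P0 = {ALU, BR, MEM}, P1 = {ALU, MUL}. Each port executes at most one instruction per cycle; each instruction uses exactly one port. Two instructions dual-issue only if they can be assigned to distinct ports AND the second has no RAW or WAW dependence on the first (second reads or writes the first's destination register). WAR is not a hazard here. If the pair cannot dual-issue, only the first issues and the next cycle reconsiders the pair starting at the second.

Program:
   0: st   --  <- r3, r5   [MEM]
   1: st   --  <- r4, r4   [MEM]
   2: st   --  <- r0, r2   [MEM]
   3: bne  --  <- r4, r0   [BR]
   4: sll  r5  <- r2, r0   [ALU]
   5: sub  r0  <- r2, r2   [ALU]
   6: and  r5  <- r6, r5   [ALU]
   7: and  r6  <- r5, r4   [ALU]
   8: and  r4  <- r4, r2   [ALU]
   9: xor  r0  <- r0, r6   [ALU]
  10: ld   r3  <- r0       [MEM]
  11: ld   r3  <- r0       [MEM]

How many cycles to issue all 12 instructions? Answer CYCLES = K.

CYCLES = 9

[0] i0  st.MEM  -- no-port MEM/MEM
[1] i1  st.MEM  -- no-port MEM/MEM
[2] i2  st.MEM  -- no-port MEM/BR
[3] i3+i4  bne.BR sll.ALU  -- 2-wide
[4] i5+i6  sub.ALU and.ALU  -- 2-wide
[5] i7+i8  and.ALU and.ALU  -- 2-wide
[6] i9  xor.ALU  -- RAW r0
[7] i10  ld.MEM  -- no-port MEM/MEM
[8] i11  ld.MEM  -- tail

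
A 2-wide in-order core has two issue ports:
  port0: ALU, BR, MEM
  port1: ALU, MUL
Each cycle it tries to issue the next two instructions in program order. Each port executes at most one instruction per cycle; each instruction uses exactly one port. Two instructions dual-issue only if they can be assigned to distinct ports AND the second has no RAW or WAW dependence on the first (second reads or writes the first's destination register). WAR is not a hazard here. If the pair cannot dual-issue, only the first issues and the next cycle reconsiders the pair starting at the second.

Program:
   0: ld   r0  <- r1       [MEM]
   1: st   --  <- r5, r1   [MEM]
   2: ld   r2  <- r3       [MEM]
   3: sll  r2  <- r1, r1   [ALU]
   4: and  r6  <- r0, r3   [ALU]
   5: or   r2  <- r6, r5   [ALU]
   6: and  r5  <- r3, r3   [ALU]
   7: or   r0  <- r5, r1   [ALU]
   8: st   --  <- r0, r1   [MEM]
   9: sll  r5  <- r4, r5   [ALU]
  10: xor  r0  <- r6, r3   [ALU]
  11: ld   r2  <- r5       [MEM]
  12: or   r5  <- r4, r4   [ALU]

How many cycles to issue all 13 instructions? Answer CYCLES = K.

t=0 i0:ld ; no-port MEM/MEM
t=1 i1:st ; no-port MEM/MEM
t=2 i2:ld ; WAW r2
t=3 i3/i4:sll/and ; dual
t=4 i5/i6:or/and ; dual
t=5 i7:or ; RAW r0
t=6 i8/i9:st/sll ; dual
t=7 i10/i11:xor/ld ; dual
t=8 i12:or ; tail

CYCLES = 9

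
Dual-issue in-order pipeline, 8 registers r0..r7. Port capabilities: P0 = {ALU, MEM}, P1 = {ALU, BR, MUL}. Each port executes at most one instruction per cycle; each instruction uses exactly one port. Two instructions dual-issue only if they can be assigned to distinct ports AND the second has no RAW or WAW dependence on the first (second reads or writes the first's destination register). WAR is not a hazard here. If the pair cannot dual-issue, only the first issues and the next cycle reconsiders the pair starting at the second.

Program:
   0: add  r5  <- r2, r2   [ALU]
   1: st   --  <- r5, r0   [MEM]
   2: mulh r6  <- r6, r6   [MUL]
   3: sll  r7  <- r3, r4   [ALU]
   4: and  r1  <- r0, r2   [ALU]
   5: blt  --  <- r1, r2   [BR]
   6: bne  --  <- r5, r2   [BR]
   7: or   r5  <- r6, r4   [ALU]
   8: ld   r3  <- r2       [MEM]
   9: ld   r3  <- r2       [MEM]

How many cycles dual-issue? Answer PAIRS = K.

PAIRS = 3

0. add @i0  | RAW r5
1. st+mulh @i1&i2  | dual
2. sll+and @i3&i4  | dual
3. blt @i5  | no-port BR/BR
4. bne+or @i6&i7  | dual
5. ld @i8  | no-port MEM/MEM
6. ld @i9  | tail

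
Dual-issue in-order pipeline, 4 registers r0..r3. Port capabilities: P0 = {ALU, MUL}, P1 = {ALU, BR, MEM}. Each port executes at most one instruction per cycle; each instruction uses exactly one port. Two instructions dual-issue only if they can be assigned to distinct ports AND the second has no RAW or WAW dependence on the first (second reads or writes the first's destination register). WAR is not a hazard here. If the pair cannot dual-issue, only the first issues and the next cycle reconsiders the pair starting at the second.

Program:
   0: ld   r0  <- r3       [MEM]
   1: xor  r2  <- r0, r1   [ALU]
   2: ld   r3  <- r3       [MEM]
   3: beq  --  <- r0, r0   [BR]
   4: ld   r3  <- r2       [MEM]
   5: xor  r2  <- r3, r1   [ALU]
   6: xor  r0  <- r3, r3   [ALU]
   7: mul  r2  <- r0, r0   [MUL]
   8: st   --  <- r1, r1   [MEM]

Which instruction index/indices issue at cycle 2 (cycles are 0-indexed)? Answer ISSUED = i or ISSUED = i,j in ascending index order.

0. ld @i0  | RAW r0
1. xor+ld @i1+i2  | dual
2. beq @i3  | no-port BR/MEM
3. ld @i4  | RAW r3
4. xor+xor @i5+i6  | dual
5. mul+st @i7+i8  | dual

ISSUED = 3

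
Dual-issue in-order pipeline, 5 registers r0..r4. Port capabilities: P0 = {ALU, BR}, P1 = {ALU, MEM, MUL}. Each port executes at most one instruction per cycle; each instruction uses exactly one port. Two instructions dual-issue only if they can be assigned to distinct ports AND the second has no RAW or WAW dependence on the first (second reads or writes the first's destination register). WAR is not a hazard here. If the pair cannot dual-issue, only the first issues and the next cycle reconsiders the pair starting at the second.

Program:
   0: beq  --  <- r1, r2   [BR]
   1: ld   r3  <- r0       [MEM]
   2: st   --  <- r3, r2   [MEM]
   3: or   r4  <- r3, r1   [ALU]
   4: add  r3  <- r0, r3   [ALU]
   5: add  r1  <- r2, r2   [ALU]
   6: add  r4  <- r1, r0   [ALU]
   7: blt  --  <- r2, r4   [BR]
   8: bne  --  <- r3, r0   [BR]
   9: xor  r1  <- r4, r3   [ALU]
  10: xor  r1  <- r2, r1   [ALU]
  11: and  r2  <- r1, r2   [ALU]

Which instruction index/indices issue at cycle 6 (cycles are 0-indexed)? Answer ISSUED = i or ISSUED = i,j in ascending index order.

ISSUED = 10

0. beq+ld @i0+i1  | 2-wide
1. st+or @i2+i3  | 2-wide
2. add+add @i4+i5  | 2-wide
3. add @i6  | RAW r4
4. blt @i7  | no-port BR/BR
5. bne+xor @i8+i9  | 2-wide
6. xor @i10  | RAW r1
7. and @i11  | tail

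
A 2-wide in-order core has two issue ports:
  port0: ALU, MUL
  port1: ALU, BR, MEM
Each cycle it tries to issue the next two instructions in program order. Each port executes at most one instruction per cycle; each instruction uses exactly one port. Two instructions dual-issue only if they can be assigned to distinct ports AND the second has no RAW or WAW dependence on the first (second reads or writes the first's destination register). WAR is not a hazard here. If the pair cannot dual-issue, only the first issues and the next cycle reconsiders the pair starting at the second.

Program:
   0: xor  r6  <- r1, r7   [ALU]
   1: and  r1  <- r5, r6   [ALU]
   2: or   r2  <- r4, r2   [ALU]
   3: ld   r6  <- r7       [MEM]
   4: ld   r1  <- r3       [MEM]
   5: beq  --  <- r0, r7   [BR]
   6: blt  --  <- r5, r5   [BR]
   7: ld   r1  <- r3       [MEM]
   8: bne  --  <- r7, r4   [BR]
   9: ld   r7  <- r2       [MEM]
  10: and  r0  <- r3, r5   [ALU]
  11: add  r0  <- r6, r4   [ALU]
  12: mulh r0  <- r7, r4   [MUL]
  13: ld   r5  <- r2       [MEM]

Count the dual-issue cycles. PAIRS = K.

PAIRS = 3

t=0 i0:xor.ALU ; RAW r6
t=1 i1+i2:and.ALU+or.ALU ; dual
t=2 i3:ld.MEM ; no-port MEM/MEM
t=3 i4:ld.MEM ; no-port MEM/BR
t=4 i5:beq.BR ; no-port BR/BR
t=5 i6:blt.BR ; no-port BR/MEM
t=6 i7:ld.MEM ; no-port MEM/BR
t=7 i8:bne.BR ; no-port BR/MEM
t=8 i9+i10:ld.MEM+and.ALU ; dual
t=9 i11:add.ALU ; WAW r0
t=10 i12+i13:mulh.MUL+ld.MEM ; dual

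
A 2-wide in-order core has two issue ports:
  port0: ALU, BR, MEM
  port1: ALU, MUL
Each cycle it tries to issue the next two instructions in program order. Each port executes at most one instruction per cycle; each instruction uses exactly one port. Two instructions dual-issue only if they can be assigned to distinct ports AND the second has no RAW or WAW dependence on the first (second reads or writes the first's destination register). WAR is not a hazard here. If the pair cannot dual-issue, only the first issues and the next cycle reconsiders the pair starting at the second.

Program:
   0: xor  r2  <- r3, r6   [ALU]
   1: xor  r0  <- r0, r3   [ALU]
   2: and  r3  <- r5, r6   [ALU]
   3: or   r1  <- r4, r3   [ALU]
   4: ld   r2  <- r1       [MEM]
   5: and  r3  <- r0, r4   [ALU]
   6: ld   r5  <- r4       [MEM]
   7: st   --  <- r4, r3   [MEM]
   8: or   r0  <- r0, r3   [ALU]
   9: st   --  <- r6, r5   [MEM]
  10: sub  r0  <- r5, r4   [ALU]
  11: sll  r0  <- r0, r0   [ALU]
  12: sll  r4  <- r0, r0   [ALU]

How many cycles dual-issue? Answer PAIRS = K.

PAIRS = 4

[0] i0+i1  xor/xor  -- pair
[1] i2  and  -- RAW r3
[2] i3  or  -- RAW r1
[3] i4+i5  ld/and  -- pair
[4] i6  ld  -- no-port MEM/MEM
[5] i7+i8  st/or  -- pair
[6] i9+i10  st/sub  -- pair
[7] i11  sll  -- RAW r0
[8] i12  sll  -- tail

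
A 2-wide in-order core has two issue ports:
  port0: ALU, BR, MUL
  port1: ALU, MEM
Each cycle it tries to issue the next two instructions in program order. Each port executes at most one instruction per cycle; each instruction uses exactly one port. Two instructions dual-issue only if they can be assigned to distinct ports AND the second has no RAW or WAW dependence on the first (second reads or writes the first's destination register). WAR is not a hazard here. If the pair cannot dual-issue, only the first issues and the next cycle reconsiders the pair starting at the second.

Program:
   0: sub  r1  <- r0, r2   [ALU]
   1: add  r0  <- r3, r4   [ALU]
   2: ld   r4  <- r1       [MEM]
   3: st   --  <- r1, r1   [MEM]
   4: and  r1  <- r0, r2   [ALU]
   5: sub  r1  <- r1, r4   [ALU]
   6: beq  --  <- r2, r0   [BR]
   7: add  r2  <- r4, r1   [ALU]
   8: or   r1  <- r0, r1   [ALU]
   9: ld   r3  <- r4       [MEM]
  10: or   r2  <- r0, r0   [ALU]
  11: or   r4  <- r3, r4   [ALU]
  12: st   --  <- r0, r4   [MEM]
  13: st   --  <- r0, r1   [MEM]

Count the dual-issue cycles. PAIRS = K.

  cy0 -> i0,i1 (sub/add) 2-wide
  cy1 -> i2 (ld) no-port MEM/MEM
  cy2 -> i3,i4 (st/and) 2-wide
  cy3 -> i5,i6 (sub/beq) 2-wide
  cy4 -> i7,i8 (add/or) 2-wide
  cy5 -> i9,i10 (ld/or) 2-wide
  cy6 -> i11 (or) RAW r4
  cy7 -> i12 (st) no-port MEM/MEM
  cy8 -> i13 (st) tail

PAIRS = 5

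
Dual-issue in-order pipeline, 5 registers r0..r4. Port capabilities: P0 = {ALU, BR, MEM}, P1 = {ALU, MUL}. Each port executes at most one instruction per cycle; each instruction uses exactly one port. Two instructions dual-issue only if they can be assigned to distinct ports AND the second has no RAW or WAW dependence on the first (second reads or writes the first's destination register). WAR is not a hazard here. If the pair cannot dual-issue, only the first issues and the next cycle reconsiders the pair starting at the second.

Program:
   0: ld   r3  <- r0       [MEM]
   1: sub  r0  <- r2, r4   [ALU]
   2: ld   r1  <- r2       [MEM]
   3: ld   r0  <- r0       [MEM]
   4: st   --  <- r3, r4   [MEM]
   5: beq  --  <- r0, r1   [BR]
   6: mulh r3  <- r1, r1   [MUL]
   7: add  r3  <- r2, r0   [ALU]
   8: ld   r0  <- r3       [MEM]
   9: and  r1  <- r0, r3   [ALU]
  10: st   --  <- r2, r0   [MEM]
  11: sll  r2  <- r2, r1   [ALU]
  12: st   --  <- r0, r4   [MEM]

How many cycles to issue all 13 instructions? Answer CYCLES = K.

CYCLES = 9

  cy0 -> i0/i1 (ld.MEM+sub.ALU) dual
  cy1 -> i2 (ld.MEM) no-port MEM/MEM
  cy2 -> i3 (ld.MEM) no-port MEM/MEM
  cy3 -> i4 (st.MEM) no-port MEM/BR
  cy4 -> i5/i6 (beq.BR+mulh.MUL) dual
  cy5 -> i7 (add.ALU) RAW r3
  cy6 -> i8 (ld.MEM) RAW r0
  cy7 -> i9/i10 (and.ALU+st.MEM) dual
  cy8 -> i11/i12 (sll.ALU+st.MEM) dual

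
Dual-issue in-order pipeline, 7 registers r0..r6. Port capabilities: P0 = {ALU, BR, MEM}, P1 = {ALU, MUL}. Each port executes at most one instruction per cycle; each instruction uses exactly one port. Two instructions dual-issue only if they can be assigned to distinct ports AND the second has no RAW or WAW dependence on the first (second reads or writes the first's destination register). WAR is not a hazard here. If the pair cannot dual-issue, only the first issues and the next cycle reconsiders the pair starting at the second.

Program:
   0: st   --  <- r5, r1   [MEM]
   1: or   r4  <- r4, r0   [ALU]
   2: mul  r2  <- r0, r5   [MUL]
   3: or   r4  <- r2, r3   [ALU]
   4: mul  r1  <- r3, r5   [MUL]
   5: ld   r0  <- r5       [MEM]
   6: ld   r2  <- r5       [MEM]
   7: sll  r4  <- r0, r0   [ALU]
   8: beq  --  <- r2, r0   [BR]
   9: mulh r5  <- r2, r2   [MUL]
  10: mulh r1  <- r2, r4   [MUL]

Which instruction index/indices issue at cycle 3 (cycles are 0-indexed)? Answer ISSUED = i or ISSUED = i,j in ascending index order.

ISSUED = 5

  cy0 -> i0+i1 (st/or) pair
  cy1 -> i2 (mul) RAW r2
  cy2 -> i3+i4 (or/mul) pair
  cy3 -> i5 (ld) no-port MEM/MEM
  cy4 -> i6+i7 (ld/sll) pair
  cy5 -> i8+i9 (beq/mulh) pair
  cy6 -> i10 (mulh) tail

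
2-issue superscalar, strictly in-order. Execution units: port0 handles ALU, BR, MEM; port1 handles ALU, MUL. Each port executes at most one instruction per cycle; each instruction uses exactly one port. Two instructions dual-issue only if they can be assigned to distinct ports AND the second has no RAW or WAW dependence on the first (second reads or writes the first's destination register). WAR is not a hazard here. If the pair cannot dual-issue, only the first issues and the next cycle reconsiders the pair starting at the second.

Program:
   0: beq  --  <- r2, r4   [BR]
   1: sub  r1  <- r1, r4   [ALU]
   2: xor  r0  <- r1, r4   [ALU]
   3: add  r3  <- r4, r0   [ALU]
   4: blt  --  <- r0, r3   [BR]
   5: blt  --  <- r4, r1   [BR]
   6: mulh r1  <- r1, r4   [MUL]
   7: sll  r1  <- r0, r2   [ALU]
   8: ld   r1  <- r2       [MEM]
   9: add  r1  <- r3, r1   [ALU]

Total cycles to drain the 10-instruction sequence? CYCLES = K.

CYCLES = 8

[0] i0/i1  beq.BR sub.ALU  -- dual
[1] i2  xor.ALU  -- RAW r0
[2] i3  add.ALU  -- RAW r3
[3] i4  blt.BR  -- no-port BR/BR
[4] i5/i6  blt.BR mulh.MUL  -- dual
[5] i7  sll.ALU  -- WAW r1
[6] i8  ld.MEM  -- RAW+WAW r1
[7] i9  add.ALU  -- tail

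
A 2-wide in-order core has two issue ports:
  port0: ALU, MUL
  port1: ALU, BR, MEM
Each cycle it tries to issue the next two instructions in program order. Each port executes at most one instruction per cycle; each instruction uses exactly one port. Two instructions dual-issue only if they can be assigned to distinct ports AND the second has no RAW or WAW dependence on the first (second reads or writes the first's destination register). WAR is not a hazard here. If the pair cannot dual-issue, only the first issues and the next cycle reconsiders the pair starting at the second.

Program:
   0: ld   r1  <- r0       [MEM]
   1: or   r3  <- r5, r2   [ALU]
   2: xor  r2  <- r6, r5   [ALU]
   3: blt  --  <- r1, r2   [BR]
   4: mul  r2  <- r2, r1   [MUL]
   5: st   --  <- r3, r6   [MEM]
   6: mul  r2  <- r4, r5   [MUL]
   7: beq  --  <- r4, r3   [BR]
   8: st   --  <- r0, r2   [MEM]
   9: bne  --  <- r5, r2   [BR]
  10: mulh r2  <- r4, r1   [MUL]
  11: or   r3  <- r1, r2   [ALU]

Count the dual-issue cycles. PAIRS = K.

PAIRS = 4

c0: i0,i1 ld+or  2-wide
c1: i2 xor  RAW r2
c2: i3,i4 blt+mul  2-wide
c3: i5,i6 st+mul  2-wide
c4: i7 beq  no-port BR/MEM
c5: i8 st  no-port MEM/BR
c6: i9,i10 bne+mulh  2-wide
c7: i11 or  tail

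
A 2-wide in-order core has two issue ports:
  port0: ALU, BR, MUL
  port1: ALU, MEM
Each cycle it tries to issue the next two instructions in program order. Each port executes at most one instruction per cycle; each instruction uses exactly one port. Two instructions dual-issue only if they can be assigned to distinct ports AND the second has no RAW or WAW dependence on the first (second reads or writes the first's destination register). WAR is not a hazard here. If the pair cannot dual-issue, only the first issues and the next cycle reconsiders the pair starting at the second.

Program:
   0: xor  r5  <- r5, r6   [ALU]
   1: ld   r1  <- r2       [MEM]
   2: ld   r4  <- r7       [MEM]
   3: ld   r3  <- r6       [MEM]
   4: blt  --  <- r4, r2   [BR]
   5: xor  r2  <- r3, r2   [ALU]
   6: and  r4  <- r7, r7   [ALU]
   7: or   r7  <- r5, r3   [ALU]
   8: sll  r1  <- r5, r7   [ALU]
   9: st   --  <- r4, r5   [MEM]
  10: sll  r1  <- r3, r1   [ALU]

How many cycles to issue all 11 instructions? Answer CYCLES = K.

#0 head=0: xor ld i0,i1 dual
#1 head=2: ld i2 no-port MEM/MEM
#2 head=3: ld blt i3,i4 dual
#3 head=5: xor and i5,i6 dual
#4 head=7: or i7 RAW r7
#5 head=8: sll st i8,i9 dual
#6 head=10: sll i10 tail

CYCLES = 7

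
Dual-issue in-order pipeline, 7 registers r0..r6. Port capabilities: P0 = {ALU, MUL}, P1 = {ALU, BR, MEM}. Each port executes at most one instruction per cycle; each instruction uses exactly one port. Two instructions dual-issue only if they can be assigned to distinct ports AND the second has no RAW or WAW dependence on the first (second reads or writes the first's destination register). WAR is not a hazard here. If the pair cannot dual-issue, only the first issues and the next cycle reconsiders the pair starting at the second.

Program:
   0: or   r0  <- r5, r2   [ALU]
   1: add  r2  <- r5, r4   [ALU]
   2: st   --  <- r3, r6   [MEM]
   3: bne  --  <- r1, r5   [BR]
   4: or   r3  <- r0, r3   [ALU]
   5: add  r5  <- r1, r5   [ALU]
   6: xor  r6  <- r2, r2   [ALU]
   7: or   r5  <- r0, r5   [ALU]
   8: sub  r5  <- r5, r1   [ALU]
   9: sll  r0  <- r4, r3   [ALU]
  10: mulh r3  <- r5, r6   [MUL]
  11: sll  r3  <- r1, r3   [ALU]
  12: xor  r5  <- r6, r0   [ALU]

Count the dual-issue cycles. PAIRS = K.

PAIRS = 5

t=0 i0,i1:or/add ; pair
t=1 i2:st ; no-port MEM/BR
t=2 i3,i4:bne/or ; pair
t=3 i5,i6:add/xor ; pair
t=4 i7:or ; RAW+WAW r5
t=5 i8,i9:sub/sll ; pair
t=6 i10:mulh ; RAW+WAW r3
t=7 i11,i12:sll/xor ; pair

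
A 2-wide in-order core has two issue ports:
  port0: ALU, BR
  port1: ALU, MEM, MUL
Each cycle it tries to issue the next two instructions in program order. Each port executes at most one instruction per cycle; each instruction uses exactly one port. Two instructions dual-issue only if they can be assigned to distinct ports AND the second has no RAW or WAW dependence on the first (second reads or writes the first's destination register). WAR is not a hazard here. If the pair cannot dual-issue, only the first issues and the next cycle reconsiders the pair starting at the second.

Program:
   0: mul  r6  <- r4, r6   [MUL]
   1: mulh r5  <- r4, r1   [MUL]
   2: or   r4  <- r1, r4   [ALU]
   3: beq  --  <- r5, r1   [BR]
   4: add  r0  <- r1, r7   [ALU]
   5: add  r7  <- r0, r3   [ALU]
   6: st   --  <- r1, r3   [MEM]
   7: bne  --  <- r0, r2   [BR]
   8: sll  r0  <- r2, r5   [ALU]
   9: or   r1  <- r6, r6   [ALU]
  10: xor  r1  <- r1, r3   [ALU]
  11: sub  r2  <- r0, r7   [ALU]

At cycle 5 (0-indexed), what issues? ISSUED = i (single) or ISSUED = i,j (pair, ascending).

ISSUED = 9

[0] i0  mul  -- no-port MUL/MUL
[1] i1/i2  mulh+or  -- 2-wide
[2] i3/i4  beq+add  -- 2-wide
[3] i5/i6  add+st  -- 2-wide
[4] i7/i8  bne+sll  -- 2-wide
[5] i9  or  -- RAW+WAW r1
[6] i10/i11  xor+sub  -- 2-wide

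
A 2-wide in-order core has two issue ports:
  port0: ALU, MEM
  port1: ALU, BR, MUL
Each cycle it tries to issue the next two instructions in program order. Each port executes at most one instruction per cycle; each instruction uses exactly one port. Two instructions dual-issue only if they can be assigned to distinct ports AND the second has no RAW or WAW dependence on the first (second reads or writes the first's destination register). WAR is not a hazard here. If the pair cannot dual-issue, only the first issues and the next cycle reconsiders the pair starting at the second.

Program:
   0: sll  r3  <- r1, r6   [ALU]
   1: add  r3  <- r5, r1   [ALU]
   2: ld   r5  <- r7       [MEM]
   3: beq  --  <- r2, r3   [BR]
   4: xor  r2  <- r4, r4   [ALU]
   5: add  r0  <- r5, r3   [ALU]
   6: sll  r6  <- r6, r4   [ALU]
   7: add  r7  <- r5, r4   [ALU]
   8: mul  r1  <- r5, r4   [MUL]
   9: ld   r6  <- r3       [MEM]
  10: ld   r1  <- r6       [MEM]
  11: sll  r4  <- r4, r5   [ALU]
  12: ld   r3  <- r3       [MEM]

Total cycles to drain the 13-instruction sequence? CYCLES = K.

CYCLES = 8

t=0 i0:sll ; WAW r3
t=1 i1+i2:add/ld ; pair
t=2 i3+i4:beq/xor ; pair
t=3 i5+i6:add/sll ; pair
t=4 i7+i8:add/mul ; pair
t=5 i9:ld ; no-port MEM/MEM
t=6 i10+i11:ld/sll ; pair
t=7 i12:ld ; tail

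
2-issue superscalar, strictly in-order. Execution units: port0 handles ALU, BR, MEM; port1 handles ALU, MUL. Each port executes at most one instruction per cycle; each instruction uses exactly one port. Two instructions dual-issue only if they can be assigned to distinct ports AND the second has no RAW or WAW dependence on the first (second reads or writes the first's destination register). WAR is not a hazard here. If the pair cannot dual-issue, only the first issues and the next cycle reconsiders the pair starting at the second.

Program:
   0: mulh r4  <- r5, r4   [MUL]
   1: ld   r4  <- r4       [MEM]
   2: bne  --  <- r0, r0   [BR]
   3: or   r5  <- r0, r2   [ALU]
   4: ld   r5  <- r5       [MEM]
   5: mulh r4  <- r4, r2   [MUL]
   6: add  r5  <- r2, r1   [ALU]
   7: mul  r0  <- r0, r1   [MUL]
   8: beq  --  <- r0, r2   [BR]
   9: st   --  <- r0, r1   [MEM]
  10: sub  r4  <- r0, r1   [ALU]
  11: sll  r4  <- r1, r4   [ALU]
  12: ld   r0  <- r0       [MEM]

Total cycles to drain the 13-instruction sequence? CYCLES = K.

#0 head=0: mulh i0 RAW+WAW r4
#1 head=1: ld i1 no-port MEM/BR
#2 head=2: bne/or i2&i3 dual
#3 head=4: ld/mulh i4&i5 dual
#4 head=6: add/mul i6&i7 dual
#5 head=8: beq i8 no-port BR/MEM
#6 head=9: st/sub i9&i10 dual
#7 head=11: sll/ld i11&i12 dual

CYCLES = 8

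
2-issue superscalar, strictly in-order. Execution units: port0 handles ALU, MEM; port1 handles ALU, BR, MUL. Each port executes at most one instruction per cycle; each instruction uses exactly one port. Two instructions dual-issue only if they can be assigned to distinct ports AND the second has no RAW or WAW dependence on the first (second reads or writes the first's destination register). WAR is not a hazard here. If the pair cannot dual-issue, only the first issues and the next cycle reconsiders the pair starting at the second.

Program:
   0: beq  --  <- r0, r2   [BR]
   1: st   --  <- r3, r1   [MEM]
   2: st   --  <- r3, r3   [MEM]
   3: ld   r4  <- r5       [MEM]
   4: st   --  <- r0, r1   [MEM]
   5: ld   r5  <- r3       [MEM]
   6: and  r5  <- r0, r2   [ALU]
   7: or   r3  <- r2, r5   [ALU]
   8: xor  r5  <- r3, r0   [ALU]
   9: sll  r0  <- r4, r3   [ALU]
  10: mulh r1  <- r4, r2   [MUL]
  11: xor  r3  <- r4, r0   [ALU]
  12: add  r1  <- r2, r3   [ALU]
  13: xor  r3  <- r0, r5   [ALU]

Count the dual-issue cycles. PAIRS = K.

t=0 i0/i1:beq st ; 2-wide
t=1 i2:st ; no-port MEM/MEM
t=2 i3:ld ; no-port MEM/MEM
t=3 i4:st ; no-port MEM/MEM
t=4 i5:ld ; WAW r5
t=5 i6:and ; RAW r5
t=6 i7:or ; RAW r3
t=7 i8/i9:xor sll ; 2-wide
t=8 i10/i11:mulh xor ; 2-wide
t=9 i12/i13:add xor ; 2-wide

PAIRS = 4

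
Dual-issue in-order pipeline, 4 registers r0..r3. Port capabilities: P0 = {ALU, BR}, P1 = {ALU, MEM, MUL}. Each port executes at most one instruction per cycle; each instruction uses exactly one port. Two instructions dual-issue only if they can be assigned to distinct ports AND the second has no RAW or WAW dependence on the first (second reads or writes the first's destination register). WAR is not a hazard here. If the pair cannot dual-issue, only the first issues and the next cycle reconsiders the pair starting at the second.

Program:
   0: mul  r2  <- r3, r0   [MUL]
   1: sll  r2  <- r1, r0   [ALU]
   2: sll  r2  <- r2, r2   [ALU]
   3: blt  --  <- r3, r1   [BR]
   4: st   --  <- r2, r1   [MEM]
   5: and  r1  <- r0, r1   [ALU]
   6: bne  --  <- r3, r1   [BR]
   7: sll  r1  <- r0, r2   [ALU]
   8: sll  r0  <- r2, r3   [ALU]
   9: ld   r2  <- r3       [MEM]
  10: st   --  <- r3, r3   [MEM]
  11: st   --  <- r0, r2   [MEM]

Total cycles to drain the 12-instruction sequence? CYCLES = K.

c0: i0 mul.MUL  WAW r2
c1: i1 sll.ALU  RAW+WAW r2
c2: i2+i3 sll.ALU;blt.BR  2-wide
c3: i4+i5 st.MEM;and.ALU  2-wide
c4: i6+i7 bne.BR;sll.ALU  2-wide
c5: i8+i9 sll.ALU;ld.MEM  2-wide
c6: i10 st.MEM  no-port MEM/MEM
c7: i11 st.MEM  tail

CYCLES = 8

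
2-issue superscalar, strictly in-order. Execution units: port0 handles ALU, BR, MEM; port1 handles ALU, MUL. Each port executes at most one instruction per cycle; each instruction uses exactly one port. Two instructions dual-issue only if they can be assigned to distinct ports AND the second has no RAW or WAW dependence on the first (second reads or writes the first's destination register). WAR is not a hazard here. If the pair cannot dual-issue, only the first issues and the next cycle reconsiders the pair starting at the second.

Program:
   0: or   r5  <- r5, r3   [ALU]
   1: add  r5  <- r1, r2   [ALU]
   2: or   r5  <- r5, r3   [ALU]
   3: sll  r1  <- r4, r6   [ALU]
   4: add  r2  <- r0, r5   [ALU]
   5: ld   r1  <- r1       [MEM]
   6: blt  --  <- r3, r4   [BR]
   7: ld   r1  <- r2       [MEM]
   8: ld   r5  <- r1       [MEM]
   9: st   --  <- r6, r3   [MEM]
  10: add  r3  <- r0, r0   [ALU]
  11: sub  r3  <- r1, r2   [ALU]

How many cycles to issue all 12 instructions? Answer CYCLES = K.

t=0 i0:or.ALU ; WAW r5
t=1 i1:add.ALU ; RAW+WAW r5
t=2 i2/i3:or.ALU;sll.ALU ; pair
t=3 i4/i5:add.ALU;ld.MEM ; pair
t=4 i6:blt.BR ; no-port BR/MEM
t=5 i7:ld.MEM ; no-port MEM/MEM
t=6 i8:ld.MEM ; no-port MEM/MEM
t=7 i9/i10:st.MEM;add.ALU ; pair
t=8 i11:sub.ALU ; tail

CYCLES = 9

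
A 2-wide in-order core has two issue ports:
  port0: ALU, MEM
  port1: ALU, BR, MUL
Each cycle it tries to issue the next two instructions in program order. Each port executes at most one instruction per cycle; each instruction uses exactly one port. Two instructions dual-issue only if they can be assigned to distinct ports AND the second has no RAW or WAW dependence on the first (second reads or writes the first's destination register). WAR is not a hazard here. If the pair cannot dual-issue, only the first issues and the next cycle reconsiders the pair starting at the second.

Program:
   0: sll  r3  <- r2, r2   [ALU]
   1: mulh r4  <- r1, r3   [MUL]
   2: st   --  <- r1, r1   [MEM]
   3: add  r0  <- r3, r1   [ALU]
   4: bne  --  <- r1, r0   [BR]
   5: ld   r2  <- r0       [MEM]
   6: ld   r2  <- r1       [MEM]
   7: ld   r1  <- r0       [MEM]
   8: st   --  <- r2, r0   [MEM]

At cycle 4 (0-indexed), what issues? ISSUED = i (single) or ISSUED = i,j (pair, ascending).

c0: i0 sll.ALU  RAW r3
c1: i1+i2 mulh.MUL st.MEM  2-wide
c2: i3 add.ALU  RAW r0
c3: i4+i5 bne.BR ld.MEM  2-wide
c4: i6 ld.MEM  no-port MEM/MEM
c5: i7 ld.MEM  no-port MEM/MEM
c6: i8 st.MEM  tail

ISSUED = 6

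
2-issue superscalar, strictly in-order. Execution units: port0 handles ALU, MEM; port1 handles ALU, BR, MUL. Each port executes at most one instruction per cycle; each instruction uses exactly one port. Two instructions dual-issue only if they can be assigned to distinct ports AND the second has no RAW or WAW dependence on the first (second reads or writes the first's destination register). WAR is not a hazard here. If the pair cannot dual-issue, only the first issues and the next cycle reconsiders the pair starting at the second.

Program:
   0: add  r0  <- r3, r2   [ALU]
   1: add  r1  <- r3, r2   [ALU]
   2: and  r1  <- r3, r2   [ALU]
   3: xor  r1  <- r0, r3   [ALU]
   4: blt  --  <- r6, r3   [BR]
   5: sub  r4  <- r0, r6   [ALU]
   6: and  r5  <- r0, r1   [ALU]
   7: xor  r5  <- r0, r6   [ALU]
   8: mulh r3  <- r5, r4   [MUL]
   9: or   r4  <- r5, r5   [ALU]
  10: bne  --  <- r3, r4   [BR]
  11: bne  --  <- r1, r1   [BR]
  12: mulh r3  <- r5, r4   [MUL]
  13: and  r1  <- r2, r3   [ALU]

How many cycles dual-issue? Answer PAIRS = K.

[0] i0&i1  add.ALU add.ALU  -- dual
[1] i2  and.ALU  -- WAW r1
[2] i3&i4  xor.ALU blt.BR  -- dual
[3] i5&i6  sub.ALU and.ALU  -- dual
[4] i7  xor.ALU  -- RAW r5
[5] i8&i9  mulh.MUL or.ALU  -- dual
[6] i10  bne.BR  -- no-port BR/BR
[7] i11  bne.BR  -- no-port BR/MUL
[8] i12  mulh.MUL  -- RAW r3
[9] i13  and.ALU  -- tail

PAIRS = 4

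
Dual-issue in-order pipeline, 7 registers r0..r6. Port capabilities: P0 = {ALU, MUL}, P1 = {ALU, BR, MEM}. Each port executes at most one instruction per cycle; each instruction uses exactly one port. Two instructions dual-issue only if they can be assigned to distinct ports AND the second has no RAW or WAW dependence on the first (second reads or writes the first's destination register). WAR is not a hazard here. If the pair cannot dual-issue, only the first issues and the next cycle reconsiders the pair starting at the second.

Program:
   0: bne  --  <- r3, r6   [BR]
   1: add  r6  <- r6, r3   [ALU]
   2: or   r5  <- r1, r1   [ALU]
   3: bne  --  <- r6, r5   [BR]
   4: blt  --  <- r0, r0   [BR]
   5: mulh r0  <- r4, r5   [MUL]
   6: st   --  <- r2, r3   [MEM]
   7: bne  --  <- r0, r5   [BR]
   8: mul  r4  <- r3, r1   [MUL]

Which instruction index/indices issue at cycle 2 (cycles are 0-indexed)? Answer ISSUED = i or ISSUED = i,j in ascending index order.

t=0 i0&i1:bne add ; 2-wide
t=1 i2:or ; RAW r5
t=2 i3:bne ; no-port BR/BR
t=3 i4&i5:blt mulh ; 2-wide
t=4 i6:st ; no-port MEM/BR
t=5 i7&i8:bne mul ; 2-wide

ISSUED = 3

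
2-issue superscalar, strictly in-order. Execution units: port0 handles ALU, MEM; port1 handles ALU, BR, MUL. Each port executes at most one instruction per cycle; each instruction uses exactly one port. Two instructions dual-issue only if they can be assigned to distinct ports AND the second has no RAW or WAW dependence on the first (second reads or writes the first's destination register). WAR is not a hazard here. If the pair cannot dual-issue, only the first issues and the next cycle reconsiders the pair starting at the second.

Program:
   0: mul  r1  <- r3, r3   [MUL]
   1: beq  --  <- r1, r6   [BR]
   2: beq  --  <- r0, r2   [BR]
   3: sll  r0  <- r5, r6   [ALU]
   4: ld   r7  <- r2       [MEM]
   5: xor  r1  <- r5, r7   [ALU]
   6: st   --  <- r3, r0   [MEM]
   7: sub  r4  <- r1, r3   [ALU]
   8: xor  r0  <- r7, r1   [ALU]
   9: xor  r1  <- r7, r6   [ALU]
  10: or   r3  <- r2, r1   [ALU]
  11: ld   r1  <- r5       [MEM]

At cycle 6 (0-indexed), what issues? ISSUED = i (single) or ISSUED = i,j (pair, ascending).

  cy0 -> i0 (mul) no-port MUL/BR
  cy1 -> i1 (beq) no-port BR/BR
  cy2 -> i2&i3 (beq;sll) 2-wide
  cy3 -> i4 (ld) RAW r7
  cy4 -> i5&i6 (xor;st) 2-wide
  cy5 -> i7&i8 (sub;xor) 2-wide
  cy6 -> i9 (xor) RAW r1
  cy7 -> i10&i11 (or;ld) 2-wide

ISSUED = 9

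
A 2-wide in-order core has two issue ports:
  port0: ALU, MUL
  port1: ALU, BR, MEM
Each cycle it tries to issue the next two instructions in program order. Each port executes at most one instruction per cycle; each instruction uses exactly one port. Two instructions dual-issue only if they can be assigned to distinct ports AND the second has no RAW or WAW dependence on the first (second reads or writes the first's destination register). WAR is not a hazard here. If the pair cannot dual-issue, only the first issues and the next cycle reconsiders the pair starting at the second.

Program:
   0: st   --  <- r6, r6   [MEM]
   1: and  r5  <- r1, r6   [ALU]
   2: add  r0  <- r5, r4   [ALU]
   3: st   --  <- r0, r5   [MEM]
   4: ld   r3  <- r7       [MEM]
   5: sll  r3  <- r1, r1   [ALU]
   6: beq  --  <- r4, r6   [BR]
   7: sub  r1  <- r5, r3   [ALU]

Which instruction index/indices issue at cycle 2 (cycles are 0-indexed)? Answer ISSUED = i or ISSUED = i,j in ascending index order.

t=0 i0+i1:st;and ; dual
t=1 i2:add ; RAW r0
t=2 i3:st ; no-port MEM/MEM
t=3 i4:ld ; WAW r3
t=4 i5+i6:sll;beq ; dual
t=5 i7:sub ; tail

ISSUED = 3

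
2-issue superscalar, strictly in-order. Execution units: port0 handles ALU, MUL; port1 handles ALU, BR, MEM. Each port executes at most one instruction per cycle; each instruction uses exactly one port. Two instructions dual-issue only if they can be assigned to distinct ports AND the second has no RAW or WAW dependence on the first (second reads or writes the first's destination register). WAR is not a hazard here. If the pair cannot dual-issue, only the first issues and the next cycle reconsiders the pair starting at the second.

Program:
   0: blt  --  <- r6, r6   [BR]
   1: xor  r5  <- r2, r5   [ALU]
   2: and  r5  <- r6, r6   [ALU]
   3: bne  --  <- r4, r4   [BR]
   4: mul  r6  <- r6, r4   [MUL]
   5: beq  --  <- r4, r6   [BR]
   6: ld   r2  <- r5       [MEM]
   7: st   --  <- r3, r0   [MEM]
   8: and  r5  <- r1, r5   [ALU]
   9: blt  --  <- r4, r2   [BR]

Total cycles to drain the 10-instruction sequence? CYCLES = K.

[0] i0&i1  blt.BR;xor.ALU  -- dual
[1] i2&i3  and.ALU;bne.BR  -- dual
[2] i4  mul.MUL  -- RAW r6
[3] i5  beq.BR  -- no-port BR/MEM
[4] i6  ld.MEM  -- no-port MEM/MEM
[5] i7&i8  st.MEM;and.ALU  -- dual
[6] i9  blt.BR  -- tail

CYCLES = 7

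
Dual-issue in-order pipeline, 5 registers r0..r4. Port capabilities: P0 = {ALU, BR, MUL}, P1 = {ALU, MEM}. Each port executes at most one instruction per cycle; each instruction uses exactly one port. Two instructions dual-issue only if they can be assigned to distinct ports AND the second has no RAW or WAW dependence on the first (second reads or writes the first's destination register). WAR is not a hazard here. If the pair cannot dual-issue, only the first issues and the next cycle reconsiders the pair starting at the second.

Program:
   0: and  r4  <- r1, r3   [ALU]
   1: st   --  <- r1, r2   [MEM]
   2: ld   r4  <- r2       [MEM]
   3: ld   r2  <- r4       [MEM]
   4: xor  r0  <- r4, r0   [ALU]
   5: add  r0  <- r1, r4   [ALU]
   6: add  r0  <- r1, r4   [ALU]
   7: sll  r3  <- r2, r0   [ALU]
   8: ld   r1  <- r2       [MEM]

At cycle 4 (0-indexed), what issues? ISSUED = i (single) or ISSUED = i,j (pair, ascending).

t=0 i0&i1:and;st ; 2-wide
t=1 i2:ld ; no-port MEM/MEM
t=2 i3&i4:ld;xor ; 2-wide
t=3 i5:add ; WAW r0
t=4 i6:add ; RAW r0
t=5 i7&i8:sll;ld ; 2-wide

ISSUED = 6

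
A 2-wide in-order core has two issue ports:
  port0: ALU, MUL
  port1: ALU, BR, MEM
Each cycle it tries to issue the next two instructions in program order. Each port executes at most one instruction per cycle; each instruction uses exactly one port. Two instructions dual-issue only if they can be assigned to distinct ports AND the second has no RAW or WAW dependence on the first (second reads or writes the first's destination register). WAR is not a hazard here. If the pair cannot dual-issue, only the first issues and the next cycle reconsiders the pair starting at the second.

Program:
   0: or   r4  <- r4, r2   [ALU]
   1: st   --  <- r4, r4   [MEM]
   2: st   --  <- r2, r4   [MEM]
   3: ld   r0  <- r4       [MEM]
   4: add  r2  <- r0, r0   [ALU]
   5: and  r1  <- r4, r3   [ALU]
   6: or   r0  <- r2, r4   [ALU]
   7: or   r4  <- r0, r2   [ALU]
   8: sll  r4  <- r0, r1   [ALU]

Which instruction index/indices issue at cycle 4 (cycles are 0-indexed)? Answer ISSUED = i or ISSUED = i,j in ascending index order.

  cy0 -> i0 (or.ALU) RAW r4
  cy1 -> i1 (st.MEM) no-port MEM/MEM
  cy2 -> i2 (st.MEM) no-port MEM/MEM
  cy3 -> i3 (ld.MEM) RAW r0
  cy4 -> i4,i5 (add.ALU+and.ALU) 2-wide
  cy5 -> i6 (or.ALU) RAW r0
  cy6 -> i7 (or.ALU) WAW r4
  cy7 -> i8 (sll.ALU) tail

ISSUED = 4,5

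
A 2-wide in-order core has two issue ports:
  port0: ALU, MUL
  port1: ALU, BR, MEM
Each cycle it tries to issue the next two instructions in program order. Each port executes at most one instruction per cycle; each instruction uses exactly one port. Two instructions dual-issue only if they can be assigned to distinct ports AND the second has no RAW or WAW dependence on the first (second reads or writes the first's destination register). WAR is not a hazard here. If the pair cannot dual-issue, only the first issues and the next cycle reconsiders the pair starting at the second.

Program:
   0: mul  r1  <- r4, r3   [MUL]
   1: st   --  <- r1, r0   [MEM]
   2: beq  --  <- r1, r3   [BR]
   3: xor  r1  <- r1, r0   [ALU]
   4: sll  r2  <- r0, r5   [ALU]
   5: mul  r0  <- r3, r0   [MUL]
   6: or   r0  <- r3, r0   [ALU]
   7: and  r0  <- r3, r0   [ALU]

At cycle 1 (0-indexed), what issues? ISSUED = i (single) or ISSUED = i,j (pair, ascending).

[0] i0  mul.MUL  -- RAW r1
[1] i1  st.MEM  -- no-port MEM/BR
[2] i2,i3  beq.BR/xor.ALU  -- 2-wide
[3] i4,i5  sll.ALU/mul.MUL  -- 2-wide
[4] i6  or.ALU  -- RAW+WAW r0
[5] i7  and.ALU  -- tail

ISSUED = 1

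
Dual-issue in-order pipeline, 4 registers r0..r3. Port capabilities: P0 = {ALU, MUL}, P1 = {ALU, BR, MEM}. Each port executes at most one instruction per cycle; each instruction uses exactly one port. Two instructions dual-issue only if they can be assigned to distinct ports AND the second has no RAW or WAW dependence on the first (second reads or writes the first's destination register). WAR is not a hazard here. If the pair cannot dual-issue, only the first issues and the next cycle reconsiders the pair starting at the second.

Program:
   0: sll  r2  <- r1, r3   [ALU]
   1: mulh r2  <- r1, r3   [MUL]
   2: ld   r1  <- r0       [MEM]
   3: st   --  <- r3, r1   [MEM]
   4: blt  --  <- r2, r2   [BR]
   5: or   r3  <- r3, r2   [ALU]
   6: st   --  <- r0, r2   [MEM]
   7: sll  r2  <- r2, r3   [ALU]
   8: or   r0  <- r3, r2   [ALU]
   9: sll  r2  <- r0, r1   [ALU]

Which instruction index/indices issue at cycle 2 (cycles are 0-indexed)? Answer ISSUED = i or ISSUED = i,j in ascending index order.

ISSUED = 3

[0] i0  sll  -- WAW r2
[1] i1,i2  mulh;ld  -- 2-wide
[2] i3  st  -- no-port MEM/BR
[3] i4,i5  blt;or  -- 2-wide
[4] i6,i7  st;sll  -- 2-wide
[5] i8  or  -- RAW r0
[6] i9  sll  -- tail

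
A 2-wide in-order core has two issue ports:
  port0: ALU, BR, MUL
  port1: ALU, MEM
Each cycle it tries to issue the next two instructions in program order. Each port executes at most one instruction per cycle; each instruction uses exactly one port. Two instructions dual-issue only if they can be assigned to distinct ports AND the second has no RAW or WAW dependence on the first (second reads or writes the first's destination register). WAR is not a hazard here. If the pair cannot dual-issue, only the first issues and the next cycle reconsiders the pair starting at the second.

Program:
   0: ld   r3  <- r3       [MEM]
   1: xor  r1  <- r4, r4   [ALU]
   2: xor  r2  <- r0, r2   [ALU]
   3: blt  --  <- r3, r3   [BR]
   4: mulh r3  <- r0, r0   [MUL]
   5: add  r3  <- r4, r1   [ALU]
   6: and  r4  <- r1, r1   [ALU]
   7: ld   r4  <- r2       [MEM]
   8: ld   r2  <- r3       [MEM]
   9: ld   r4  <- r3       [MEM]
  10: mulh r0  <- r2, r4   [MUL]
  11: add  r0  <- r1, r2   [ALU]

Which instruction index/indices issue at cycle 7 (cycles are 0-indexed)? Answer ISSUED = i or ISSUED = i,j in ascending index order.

t=0 i0/i1:ld;xor ; pair
t=1 i2/i3:xor;blt ; pair
t=2 i4:mulh ; WAW r3
t=3 i5/i6:add;and ; pair
t=4 i7:ld ; no-port MEM/MEM
t=5 i8:ld ; no-port MEM/MEM
t=6 i9:ld ; RAW r4
t=7 i10:mulh ; WAW r0
t=8 i11:add ; tail

ISSUED = 10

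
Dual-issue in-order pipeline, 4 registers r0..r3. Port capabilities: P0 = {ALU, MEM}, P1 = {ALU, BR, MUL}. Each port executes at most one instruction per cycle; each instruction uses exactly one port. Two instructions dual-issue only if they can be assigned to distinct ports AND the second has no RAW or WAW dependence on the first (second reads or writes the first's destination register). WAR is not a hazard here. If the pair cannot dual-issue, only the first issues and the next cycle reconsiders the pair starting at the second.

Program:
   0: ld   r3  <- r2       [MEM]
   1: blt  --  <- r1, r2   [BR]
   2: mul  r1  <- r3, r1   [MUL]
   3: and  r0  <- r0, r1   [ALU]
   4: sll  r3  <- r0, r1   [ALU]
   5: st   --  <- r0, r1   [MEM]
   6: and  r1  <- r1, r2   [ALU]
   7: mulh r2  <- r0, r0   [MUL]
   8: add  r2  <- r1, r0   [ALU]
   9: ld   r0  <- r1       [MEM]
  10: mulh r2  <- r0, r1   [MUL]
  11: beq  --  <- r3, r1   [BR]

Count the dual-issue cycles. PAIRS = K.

PAIRS = 4

0. ld.MEM+blt.BR @i0&i1  | pair
1. mul.MUL @i2  | RAW r1
2. and.ALU @i3  | RAW r0
3. sll.ALU+st.MEM @i4&i5  | pair
4. and.ALU+mulh.MUL @i6&i7  | pair
5. add.ALU+ld.MEM @i8&i9  | pair
6. mulh.MUL @i10  | no-port MUL/BR
7. beq.BR @i11  | tail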